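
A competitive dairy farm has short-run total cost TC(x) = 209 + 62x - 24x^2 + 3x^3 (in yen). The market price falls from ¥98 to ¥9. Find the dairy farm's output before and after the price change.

Output falls from 6 to 0 (the firm shuts down)

AVC = 62 - 24x + 3x^2, minimized at x = 4 where min AVC = ¥14. MC = 62 - 48x + 9x^2.
With P = ¥98 above the shutdown price, P = MC gives x = 6.
At P = ¥9 < min AVC = ¥14, price no longer covers variable cost at any output, so the firm shuts down: x = 0.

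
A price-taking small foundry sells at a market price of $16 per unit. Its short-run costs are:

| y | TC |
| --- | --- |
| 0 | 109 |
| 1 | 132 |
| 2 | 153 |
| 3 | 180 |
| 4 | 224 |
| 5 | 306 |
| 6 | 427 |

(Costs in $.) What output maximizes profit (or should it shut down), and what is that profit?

y = 0 (shut down); profit = -$109

Compute π = P·y − TC at each output: y=0: -109; y=1: -116; y=2: -121; y=3: -132; y=4: -160; y=5: -226; y=6: -331.
Profit is highest at y = 0. Equivalently, the lowest AVC in the table is 44/2 ≈ $22 at y = 2, and P = $16 falls below it — price never covers variable cost, so the firm shuts down and loses only its fixed cost.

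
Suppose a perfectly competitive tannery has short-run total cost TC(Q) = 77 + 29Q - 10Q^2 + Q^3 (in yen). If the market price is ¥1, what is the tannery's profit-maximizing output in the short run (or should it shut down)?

From TC, MC = TC'(Q) = 29 - 20Q + 3Q^2 and AVC = VC/Q = 29 - 10Q + Q^2.
The AVC parabola has its vertex at Q = 10/2 = 5, where AVC = 29 - 10·5 + 5^2 = ¥4.
With P < min AVC (¥1 < ¥4), every unit sold adds to the loss.
Best response: produce nothing and absorb the ¥77 fixed cost.

Shut down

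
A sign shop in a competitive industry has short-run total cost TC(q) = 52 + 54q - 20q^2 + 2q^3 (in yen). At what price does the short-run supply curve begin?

Short-run supply begins at min AVC. From VC = 54q - 20q^2 + 2q^3, AVC = 54 - 20q + 2q^2.
At the minimum of AVC, MC = AVC. MC = 54 - 40q + 6q^2; setting MC = AVC gives 4q^2 - 20q = 0, so q = 5. min AVC = 4.
For P < ¥4 the firm produces nothing.

¥4 per unit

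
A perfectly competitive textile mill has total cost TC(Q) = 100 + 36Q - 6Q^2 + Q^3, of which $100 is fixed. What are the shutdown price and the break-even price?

Shutdown price = $27; break-even price = $51

AVC = 36 - 6Q + Q^2; minimized at Q = 3, giving min AVC = $27. That is the shutdown price.
ATC = 100/Q + 36 - 6Q + Q^2. Setting dATC/dQ = −100/Q^2 − 6 + 2Q = 0 gives Q = 5 (since 2·5^3 − 6·5^2 = 100).
min ATC = 100/5 + 36 − 6·5 + 5^2 = $51. That is the break-even price.
Between these two prices the firm operates at a loss; above $51 it earns a profit.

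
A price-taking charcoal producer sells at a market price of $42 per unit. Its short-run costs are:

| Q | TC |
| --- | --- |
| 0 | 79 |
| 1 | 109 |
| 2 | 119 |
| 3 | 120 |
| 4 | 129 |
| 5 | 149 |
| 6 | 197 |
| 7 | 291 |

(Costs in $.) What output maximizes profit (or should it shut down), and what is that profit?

Q = 5; profit = $61

Tabulate TR − TC: Q=0: -79; Q=1: -67; Q=2: -35; Q=3: 6; Q=4: 39; Q=5: 61; Q=6: 55; Q=7: 3.
Profit is maximized at Q = 5. AVC there is 70/5 = $14 ≤ P, so producing beats shutting down (which would give -$79).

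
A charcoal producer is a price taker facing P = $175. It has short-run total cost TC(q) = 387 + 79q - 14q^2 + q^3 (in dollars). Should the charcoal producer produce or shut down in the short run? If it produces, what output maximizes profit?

Produce at q = 12

Variable cost is VC = 79q - 14q^2 + q^3, so AVC = VC/q = 79 - 14q + q^2 and MC = dTC/dq = 79 - 28q + 3q^2.
AVC is minimized where dAVC/dq = -14 + 2q = 0, at q = 7; min AVC = 79 - 14·7 + 7^2 = $30.
Since P = $175 ≥ min AVC = $30, price covers variable cost and the firm should produce.
P = MC gives -96 - 28q + 3q^2 = 0, with roots -8/3 and 12. Take the larger (rising MC): q* = 12.
Check: AVC at q = 12 is $55 ≤ P, so revenue covers variable cost.
Profit = P·q − TC = 175·12 − 1047 = $1053.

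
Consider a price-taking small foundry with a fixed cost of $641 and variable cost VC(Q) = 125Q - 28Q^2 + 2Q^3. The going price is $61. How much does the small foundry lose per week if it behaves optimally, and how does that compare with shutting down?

AVC = 125 - 28Q + 2Q^2 has its minimum $27 at Q = 7; price $61 clears that bar, so the firm operates.
MC = 125 - 56Q + 6Q^2. Setting P = MC and taking the root on the rising branch gives Q* = 8.
TR = 61·8 = 488. TC = 641 + 232 = 873. Profit = 488 − 873 = -$385.
By producing, the firm covers all variable cost plus $256 of fixed cost; shutting down would lose the full $641.

Profit = -$385 at Q = 8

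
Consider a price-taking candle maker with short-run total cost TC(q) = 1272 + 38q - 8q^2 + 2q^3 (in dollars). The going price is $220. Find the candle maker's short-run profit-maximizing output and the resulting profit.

Profit = -$292 at q = 7

AVC = 38 - 8q + 2q^2 has its minimum $30 at q = 2; price $220 clears that bar, so the firm operates.
MC = 38 - 16q + 6q^2. Setting P = MC and taking the root on the rising branch gives q* = 7.
TR = 220·7 = 1540. TC = 1272 + 560 = 1832. Profit = 1540 − 1832 = -$292.
By producing, the firm covers all variable cost plus $980 of fixed cost; shutting down would lose the full $1272.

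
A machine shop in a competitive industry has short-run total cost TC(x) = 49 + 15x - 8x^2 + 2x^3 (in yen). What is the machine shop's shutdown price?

¥7 per unit

The shutdown price is the minimum of AVC. VC = 15x - 8x^2 + 2x^3, so AVC = 15 - 8x + 2x^2.
At the minimum of AVC, MC = AVC. MC = 15 - 16x + 6x^2; setting MC = AVC gives 4x^2 - 8x = 0, so x = 2. min AVC = 7.
So the shutdown price is ¥7.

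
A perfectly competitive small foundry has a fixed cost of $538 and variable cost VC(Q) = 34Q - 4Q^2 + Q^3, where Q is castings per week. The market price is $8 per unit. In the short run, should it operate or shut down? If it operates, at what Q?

Strip out fixed cost: VC = 34Q - 4Q^2 + Q^3. Then AVC = 34 - 4Q + Q^2 and MC = 34 - 8Q + 3Q^2.
AVC hits its minimum where MC = AVC, at Q = 2, giving min AVC = 34 - 4·2 + 2^2 = $30.
With P < min AVC ($8 < $30), every unit sold adds to the loss.
The firm minimizes its loss by shutting down and losing only its fixed cost of $538.

Shut down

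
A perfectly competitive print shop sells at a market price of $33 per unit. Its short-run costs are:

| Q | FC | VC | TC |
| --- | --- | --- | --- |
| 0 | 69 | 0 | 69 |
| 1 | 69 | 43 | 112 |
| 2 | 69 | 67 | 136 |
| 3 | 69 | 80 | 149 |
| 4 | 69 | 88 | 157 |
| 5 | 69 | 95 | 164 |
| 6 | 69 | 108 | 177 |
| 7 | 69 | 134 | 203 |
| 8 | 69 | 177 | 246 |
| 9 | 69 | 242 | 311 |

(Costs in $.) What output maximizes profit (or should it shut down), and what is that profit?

Profit at each row (π = 33Q − TC): Q=0: -69; Q=1: -79; Q=2: -70; Q=3: -50; Q=4: -25; Q=5: 1; Q=6: 21; Q=7: 28; Q=8: 18; Q=9: -14.
Profit is maximized at Q = 7. AVC there is 134/7 = $19.14 ≤ P, so producing beats shutting down (which would give -$69).

Q = 7; profit = $28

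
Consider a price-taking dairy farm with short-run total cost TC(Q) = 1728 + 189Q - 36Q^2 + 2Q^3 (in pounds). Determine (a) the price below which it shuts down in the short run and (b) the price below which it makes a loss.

Shutdown price = £27; break-even price = £189

AVC = 189 - 36Q + 2Q^2; minimized at Q = 9, giving min AVC = £27. That is the shutdown price.
ATC = 1728/Q + 189 - 36Q + 2Q^2. Setting dATC/dQ = −1728/Q^2 − 36 + 4Q = 0 gives Q = 12 (since 4·12^3 − 36·12^2 = 1728).
min ATC = 1728/12 + 189 − 36·12 + 2·12^2 = £189. That is the break-even price.
Between these two prices the firm operates at a loss; above £189 it earns a profit.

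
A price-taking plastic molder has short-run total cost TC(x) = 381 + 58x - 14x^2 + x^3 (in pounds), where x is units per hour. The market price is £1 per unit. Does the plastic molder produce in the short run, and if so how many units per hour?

Variable cost is VC = 58x - 14x^2 + x^3, so AVC = VC/x = 58 - 14x + x^2 and MC = dTC/dx = 58 - 28x + 3x^2.
AVC hits its minimum where MC = AVC, at x = 7, giving min AVC = 58 - 14·7 + 7^2 = £9.
With P < min AVC (£1 < £9), every unit sold adds to the loss.
Shutting down limits the loss to fixed cost, £381.

Shut down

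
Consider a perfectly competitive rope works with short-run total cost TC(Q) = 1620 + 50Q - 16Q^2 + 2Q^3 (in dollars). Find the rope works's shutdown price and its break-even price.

Shutdown price = min AVC. AVC = 50 - 16Q + 2Q^2, with vertex at Q = 4 and minimum $18.
ATC = 1620/Q + 50 - 16Q + 2Q^2. Setting dATC/dQ = −1620/Q^2 − 16 + 4Q = 0 gives Q = 9 (since 4·9^3 − 16·9^2 = 1620).
min ATC = 1620/9 + 50 − 16·9 + 2·9^2 = $248. That is the break-even price.
For $18 ≤ P < $248 the firm produces at a loss; below $18 it shuts down.

Shutdown price = $18; break-even price = $248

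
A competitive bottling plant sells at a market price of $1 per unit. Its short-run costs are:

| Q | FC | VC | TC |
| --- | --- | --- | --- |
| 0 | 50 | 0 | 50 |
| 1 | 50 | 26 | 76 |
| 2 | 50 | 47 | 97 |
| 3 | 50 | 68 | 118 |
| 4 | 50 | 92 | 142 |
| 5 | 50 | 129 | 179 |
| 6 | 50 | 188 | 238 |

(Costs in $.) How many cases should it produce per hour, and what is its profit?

Tabulate TR − TC: Q=0: -50; Q=1: -75; Q=2: -95; Q=3: -115; Q=4: -138; Q=5: -174; Q=6: -232.
Profit is highest at Q = 0. Equivalently, the lowest AVC in the table is 68/3 ≈ $22.67 at Q = 3, and P = $1 falls below it — price never covers variable cost, so the firm shuts down and loses only its fixed cost.

Q = 0 (shut down); profit = -$50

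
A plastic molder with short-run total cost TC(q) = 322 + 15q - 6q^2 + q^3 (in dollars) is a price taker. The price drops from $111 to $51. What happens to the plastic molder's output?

Output falls from 8 to 6

AVC = 15 - 6q + q^2, minimized at q = 3 where min AVC = $6. MC = 15 - 12q + 3q^2.
With P = $111 above the shutdown price, P = MC gives q = 8.
At P = $51 ≥ min AVC, set P = MC: q = 6. The firm stays open but cuts output.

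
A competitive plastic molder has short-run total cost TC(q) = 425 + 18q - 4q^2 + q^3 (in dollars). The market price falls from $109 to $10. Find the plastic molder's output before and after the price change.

Output falls from 7 to 0 (the firm shuts down)

MC = 18 - 8q + 3q^2; the shutdown threshold is min AVC = $14 (at q = 2).
At P = $109 ≥ min AVC, set P = MC on the rising branch: q = 7.
At P = $10 < min AVC = $14, price no longer covers variable cost at any output, so the firm shuts down: q = 0.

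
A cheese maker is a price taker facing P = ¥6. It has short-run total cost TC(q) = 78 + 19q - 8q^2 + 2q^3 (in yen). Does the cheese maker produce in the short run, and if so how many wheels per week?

Strip out fixed cost: VC = 19q - 8q^2 + 2q^3. Then AVC = 19 - 8q + 2q^2 and MC = 19 - 16q + 6q^2.
AVC is minimized where dAVC/dq = -8 + 4q = 0, at q = 2; min AVC = 19 - 8·2 + 2·2^2 = ¥11.
With P < min AVC (¥6 < ¥11), every unit sold adds to the loss.
Best response: produce nothing and absorb the ¥78 fixed cost.

Shut down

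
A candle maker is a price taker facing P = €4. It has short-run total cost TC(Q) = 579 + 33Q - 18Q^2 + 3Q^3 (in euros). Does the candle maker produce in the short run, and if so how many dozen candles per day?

From TC, MC = TC'(Q) = 33 - 36Q + 9Q^2 and AVC = VC/Q = 33 - 18Q + 3Q^2.
AVC is minimized where dAVC/dQ = -18 + 6Q = 0, at Q = 3; min AVC = 33 - 18·3 + 3·3^2 = €6.
P = €4 lies below min AVC = €6; no output level covers variable cost.
Shutting down limits the loss to fixed cost, €579.

Shut down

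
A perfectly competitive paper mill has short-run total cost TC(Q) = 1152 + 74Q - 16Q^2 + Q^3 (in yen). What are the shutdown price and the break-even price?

Shutdown price = min AVC. AVC = 74 - 16Q + Q^2, with vertex at Q = 8 and minimum ¥10.
ATC = 1152/Q + 74 - 16Q + Q^2. Setting dATC/dQ = −1152/Q^2 − 16 + 2Q = 0 gives Q = 12 (since 2·12^3 − 16·12^2 = 1152).
min ATC = 1152/12 + 74 − 16·12 + 12^2 = ¥122. That is the break-even price.
For ¥10 ≤ P < ¥122 the firm produces at a loss; below ¥10 it shuts down.

Shutdown price = ¥10; break-even price = ¥122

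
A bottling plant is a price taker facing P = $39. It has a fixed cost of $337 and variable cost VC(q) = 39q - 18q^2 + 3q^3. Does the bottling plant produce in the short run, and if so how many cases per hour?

Produce at q = 4

Variable cost is VC = 39q - 18q^2 + 3q^3, so AVC = VC/q = 39 - 18q + 3q^2 and MC = dTC/dq = 39 - 36q + 9q^2.
The AVC parabola has its vertex at q = 18/6 = 3, where AVC = 39 - 18·3 + 3·3^2 = $12.
P = $39 exceeds min AVC = $12, so the firm stays open.
Solving P = MC: -36q + 9q^2 = 0 ⇒ q = 0 or 4. On the upward-sloping branch, q* = 4.
Check: AVC at q = 4 is $15 ≤ P, so revenue covers variable cost.
Profit = P·q − TC = 39·4 − 397 = -$241, a loss, but smaller than the $337 fixed cost the firm would lose by shutting down.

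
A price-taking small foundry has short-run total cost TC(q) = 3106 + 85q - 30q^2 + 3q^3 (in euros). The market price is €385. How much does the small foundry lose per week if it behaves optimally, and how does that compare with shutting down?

AVC = 85 - 30q + 3q^2; min AVC = €10 at q = 5. Since P = €385 ≥ min AVC, the firm produces.
With MC = 85 - 60q + 9q^2, P = MC on the upward-sloping part at q* = 10.
TR = 385·10 = 3850. TC = 3106 + 850 = 3956. Profit = 3850 − 3956 = -€106.
Shutting down would mean losing the fixed cost of €3106, so operating at a loss of €106 is better by €3000.

Profit = -€106 at q = 10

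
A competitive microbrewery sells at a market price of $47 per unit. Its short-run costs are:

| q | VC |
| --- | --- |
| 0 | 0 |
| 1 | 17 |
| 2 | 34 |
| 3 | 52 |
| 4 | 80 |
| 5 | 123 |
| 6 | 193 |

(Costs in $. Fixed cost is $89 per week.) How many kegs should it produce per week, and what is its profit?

Tabulate TR − TC: q=0: -89; q=1: -59; q=2: -29; q=3: 0; q=4: 19; q=5: 23; q=6: 0.
Profit is maximized at q = 5. AVC there is 123/5 = $24.60 ≤ P, so producing beats shutting down (which would give -$89).

q = 5; profit = $23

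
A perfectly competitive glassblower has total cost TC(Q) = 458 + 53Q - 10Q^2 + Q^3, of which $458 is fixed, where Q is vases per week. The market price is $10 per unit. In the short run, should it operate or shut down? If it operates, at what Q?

Strip out fixed cost: VC = 53Q - 10Q^2 + Q^3. Then AVC = 53 - 10Q + Q^2 and MC = 53 - 20Q + 3Q^2.
AVC is minimized where dAVC/dQ = -10 + 2Q = 0, at Q = 5; min AVC = 53 - 10·5 + 5^2 = $28.
P = $10 lies below min AVC = $28; no output level covers variable cost.
Best response: produce nothing and absorb the $458 fixed cost.

Shut down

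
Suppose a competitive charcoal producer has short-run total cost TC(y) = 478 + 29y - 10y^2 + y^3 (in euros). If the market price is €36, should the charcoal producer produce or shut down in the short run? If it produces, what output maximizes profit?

Strip out fixed cost: VC = 29y - 10y^2 + y^3. Then AVC = 29 - 10y + y^2 and MC = 29 - 20y + 3y^2.
The AVC parabola has its vertex at y = 10/2 = 5, where AVC = 29 - 10·5 + 5^2 = €4.
P = €36 exceeds min AVC = €4, so the firm stays open.
Solving P = MC: -7 - 20y + 3y^2 = 0 ⇒ y = -1/3 or 7. On the upward-sloping branch, y* = 7.
Check: AVC at y = 7 is €8 ≤ P, so revenue covers variable cost.
Profit = P·y − TC = 36·7 − 534 = -€282, a loss, but smaller than the €478 fixed cost the firm would lose by shutting down.

Produce at y = 7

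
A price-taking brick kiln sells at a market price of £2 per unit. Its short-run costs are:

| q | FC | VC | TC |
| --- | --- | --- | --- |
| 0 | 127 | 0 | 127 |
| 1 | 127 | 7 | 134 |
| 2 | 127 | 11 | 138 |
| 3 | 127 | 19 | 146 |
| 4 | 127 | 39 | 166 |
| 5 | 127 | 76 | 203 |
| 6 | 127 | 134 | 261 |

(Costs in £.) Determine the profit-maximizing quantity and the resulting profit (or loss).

Tabulate TR − TC: q=0: -127; q=1: -132; q=2: -134; q=3: -140; q=4: -158; q=5: -193; q=6: -249.
Profit is highest at q = 0. Equivalently, the lowest AVC in the table is 11/2 ≈ £5.50 at q = 2, and P = £2 falls below it — price never covers variable cost, so the firm shuts down and loses only its fixed cost.

q = 0 (shut down); profit = -£127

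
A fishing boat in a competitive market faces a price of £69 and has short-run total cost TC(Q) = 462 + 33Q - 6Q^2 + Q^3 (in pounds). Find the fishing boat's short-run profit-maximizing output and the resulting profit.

AVC = 33 - 6Q + Q^2; min AVC = £24 at Q = 3. Since P = £69 ≥ min AVC, the firm produces.
MC = 33 - 12Q + 3Q^2. Setting P = MC and taking the root on the rising branch gives Q* = 6.
TR = 69·6 = 414. TC = 462 + 198 = 660. Profit = 414 − 660 = -£246.
Shutting down would mean losing the fixed cost of £462, so operating at a loss of £246 is better by £216.

Profit = -£246 at Q = 6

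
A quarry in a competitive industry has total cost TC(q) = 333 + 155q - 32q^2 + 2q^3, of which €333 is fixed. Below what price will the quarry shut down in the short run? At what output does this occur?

The shutdown price is the minimum of AVC. VC = 155q - 32q^2 + 2q^3, so AVC = 155 - 32q + 2q^2.
dAVC/dq = -32 + 4q = 0 gives q = 8. min AVC = 155 - 32·8 + 2·8^2 = 27.
The firm shuts down for any P below €27.

€27 per unit, at q = 8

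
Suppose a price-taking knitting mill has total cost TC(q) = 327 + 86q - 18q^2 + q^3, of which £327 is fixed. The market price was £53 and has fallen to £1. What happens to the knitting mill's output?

Output falls from 11 to 0 (the firm shuts down)

AVC = 86 - 18q + q^2, minimized at q = 9 where min AVC = £5. MC = 86 - 36q + 3q^2.
With P = £53 above the shutdown price, P = MC gives q = 11.
At P = £1 < min AVC = £5, price no longer covers variable cost at any output, so the firm shuts down: q = 0.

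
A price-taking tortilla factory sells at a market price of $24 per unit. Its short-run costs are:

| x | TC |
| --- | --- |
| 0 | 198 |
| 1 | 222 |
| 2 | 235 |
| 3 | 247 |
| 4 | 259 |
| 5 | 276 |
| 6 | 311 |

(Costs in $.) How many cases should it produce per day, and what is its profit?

x = 5; profit = -$156

Compute π = P·x − TC at each output: x=0: -198; x=1: -198; x=2: -187; x=3: -175; x=4: -163; x=5: -156; x=6: -167.
Profit is maximized at x = 5. AVC there is 78/5 = $15.60 ≤ P, so producing beats shutting down (which would give -$198).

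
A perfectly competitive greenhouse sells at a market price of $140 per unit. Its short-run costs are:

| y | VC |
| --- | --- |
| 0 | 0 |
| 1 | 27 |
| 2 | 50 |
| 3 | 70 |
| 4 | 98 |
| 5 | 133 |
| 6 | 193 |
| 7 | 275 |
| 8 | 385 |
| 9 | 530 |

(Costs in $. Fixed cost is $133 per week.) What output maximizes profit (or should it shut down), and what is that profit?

y = 8; profit = $602

Compute π = P·y − TC at each output: y=0: -133; y=1: -20; y=2: 97; y=3: 217; y=4: 329; y=5: 434; y=6: 514; y=7: 572; y=8: 602; y=9: 597.
Profit is maximized at y = 8. AVC there is 385/8 = $48.12 ≤ P, so producing beats shutting down (which would give -$133).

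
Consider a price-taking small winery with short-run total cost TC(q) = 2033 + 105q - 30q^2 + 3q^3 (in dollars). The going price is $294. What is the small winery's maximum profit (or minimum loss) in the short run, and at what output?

AVC = 105 - 30q + 3q^2 has its minimum $30 at q = 5; price $294 clears that bar, so the firm operates.
MC = 105 - 60q + 9q^2. Setting P = MC and taking the root on the rising branch gives q* = 9.
TR = 294·9 = 2646. TC = 2033 + 702 = 2735. Profit = 2646 − 2735 = -$89.
That loss of $89 beats the $2033 the firm would lose by shutting down; producing recovers $1944 of fixed cost.

Profit = -$89 at q = 9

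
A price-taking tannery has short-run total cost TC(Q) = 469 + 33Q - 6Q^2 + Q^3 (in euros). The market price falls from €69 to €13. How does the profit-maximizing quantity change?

AVC = 33 - 6Q + Q^2, minimized at Q = 3 where min AVC = €24. MC = 33 - 12Q + 3Q^2.
At P = €69 ≥ min AVC, set P = MC on the rising branch: Q = 6.
At P = €13 < min AVC = €24, price no longer covers variable cost at any output, so the firm shuts down: Q = 0.

Output falls from 6 to 0 (the firm shuts down)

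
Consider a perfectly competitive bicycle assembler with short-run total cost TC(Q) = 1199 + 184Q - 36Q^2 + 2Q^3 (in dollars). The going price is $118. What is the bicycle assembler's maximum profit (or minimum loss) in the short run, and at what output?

Profit = -$231 at Q = 11

AVC = 184 - 36Q + 2Q^2; min AVC = $22 at Q = 9. Since P = $118 ≥ min AVC, the firm produces.
MC = 184 - 72Q + 6Q^2. Setting P = MC and taking the root on the rising branch gives Q* = 11.
TR = 118·11 = 1298. TC = 1199 + 330 = 1529. Profit = 1298 − 1529 = -$231.
That loss of $231 beats the $1199 the firm would lose by shutting down; producing recovers $968 of fixed cost.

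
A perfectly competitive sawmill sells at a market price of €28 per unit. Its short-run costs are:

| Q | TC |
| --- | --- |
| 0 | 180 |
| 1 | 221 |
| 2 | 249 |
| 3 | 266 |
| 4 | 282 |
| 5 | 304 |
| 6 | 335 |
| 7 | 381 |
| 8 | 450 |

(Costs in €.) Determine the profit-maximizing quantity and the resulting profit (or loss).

Profit at each row (π = 28Q − TC): Q=0: -180; Q=1: -193; Q=2: -193; Q=3: -182; Q=4: -170; Q=5: -164; Q=6: -167; Q=7: -185; Q=8: -226.
Profit is maximized at Q = 5. AVC there is 124/5 = €24.80 ≤ P, so producing beats shutting down (which would give -€180).

Q = 5; profit = -€164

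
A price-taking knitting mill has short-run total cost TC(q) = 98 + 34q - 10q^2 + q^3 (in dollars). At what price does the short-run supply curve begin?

$9 per unit

The shutdown price is the minimum of AVC. VC = 34q - 10q^2 + q^3, so AVC = 34 - 10q + q^2.
At the minimum of AVC, MC = AVC. MC = 34 - 20q + 3q^2; setting MC = AVC gives 2q^2 - 10q = 0, so q = 5. min AVC = 9.
For P < $9 the firm produces nothing.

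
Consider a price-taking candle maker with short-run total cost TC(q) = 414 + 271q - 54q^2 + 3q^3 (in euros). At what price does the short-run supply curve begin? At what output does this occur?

The firm shuts down when price falls below the minimum of average variable cost. AVC = VC/q = 271 - 54q + 3q^2.
dAVC/dq = -54 + 6q = 0 gives q = 9. min AVC = 271 - 54·9 + 3·9^2 = 28.
The firm shuts down for any P below €28.

€28 per unit, at q = 9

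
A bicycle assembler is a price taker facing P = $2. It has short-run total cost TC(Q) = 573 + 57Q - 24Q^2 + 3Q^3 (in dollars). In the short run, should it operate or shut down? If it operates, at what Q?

Shut down

Strip out fixed cost: VC = 57Q - 24Q^2 + 3Q^3. Then AVC = 57 - 24Q + 3Q^2 and MC = 57 - 48Q + 9Q^2.
AVC hits its minimum where MC = AVC, at Q = 4, giving min AVC = 57 - 24·4 + 3·4^2 = $9.
With P < min AVC ($2 < $9), every unit sold adds to the loss.
The firm minimizes its loss by shutting down and losing only its fixed cost of $573.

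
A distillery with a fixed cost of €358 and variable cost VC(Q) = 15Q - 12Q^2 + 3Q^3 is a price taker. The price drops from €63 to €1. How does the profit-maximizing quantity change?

Output falls from 4 to 0 (the firm shuts down)

MC = 15 - 24Q + 9Q^2; the shutdown threshold is min AVC = €3 (at Q = 2).
With P = €63 above the shutdown price, P = MC gives Q = 4.
At P = €1 < min AVC = €3, price no longer covers variable cost at any output, so the firm shuts down: Q = 0.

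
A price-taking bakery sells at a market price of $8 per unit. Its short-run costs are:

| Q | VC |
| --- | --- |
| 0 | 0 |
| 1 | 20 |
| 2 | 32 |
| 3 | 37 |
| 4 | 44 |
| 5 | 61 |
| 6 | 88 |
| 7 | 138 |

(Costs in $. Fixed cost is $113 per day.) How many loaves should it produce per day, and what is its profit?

Compute π = P·Q − TC at each output: Q=0: -113; Q=1: -125; Q=2: -129; Q=3: -126; Q=4: -125; Q=5: -134; Q=6: -153; Q=7: -195.
Profit is highest at Q = 0. Equivalently, the lowest AVC in the table is 44/4 ≈ $11 at Q = 4, and P = $8 falls below it — price never covers variable cost, so the firm shuts down and loses only its fixed cost.

Q = 0 (shut down); profit = -$113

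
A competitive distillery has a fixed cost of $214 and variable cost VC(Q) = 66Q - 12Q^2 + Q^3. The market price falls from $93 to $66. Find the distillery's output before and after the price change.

AVC = 66 - 12Q + Q^2, minimized at Q = 6 where min AVC = $30. MC = 66 - 24Q + 3Q^2.
With P = $93 above the shutdown price, P = MC gives Q = 9.
At P = $66 ≥ min AVC, set P = MC: Q = 8. The firm stays open but cuts output.

Output falls from 9 to 8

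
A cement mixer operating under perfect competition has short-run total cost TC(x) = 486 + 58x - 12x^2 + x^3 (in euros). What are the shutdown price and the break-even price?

Shutdown price = min AVC. AVC = 58 - 12x + x^2, with vertex at x = 6 and minimum €22.
ATC = 486/x + 58 - 12x + x^2. Setting dATC/dx = −486/x^2 − 12 + 2x = 0 gives x = 9 (since 2·9^3 − 12·9^2 = 486).
min ATC = 486/9 + 58 − 12·9 + 9^2 = €85. That is the break-even price.
Between these two prices the firm operates at a loss; above €85 it earns a profit.

Shutdown price = €22; break-even price = €85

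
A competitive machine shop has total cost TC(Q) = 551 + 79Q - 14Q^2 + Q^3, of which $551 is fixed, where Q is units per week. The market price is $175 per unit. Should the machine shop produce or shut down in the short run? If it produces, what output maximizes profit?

Produce at Q = 12

From TC, MC = TC'(Q) = 79 - 28Q + 3Q^2 and AVC = VC/Q = 79 - 14Q + Q^2.
AVC hits its minimum where MC = AVC, at Q = 7, giving min AVC = 79 - 14·7 + 7^2 = $30.
P = $175 exceeds min AVC = $30, so the firm stays open.
P = MC gives -96 - 28Q + 3Q^2 = 0, with roots -8/3 and 12. Take the larger (rising MC): Q* = 12.
Check: AVC at Q = 12 is $55 ≤ P, so revenue covers variable cost.
Profit = P·Q − TC = 175·12 − 1211 = $889.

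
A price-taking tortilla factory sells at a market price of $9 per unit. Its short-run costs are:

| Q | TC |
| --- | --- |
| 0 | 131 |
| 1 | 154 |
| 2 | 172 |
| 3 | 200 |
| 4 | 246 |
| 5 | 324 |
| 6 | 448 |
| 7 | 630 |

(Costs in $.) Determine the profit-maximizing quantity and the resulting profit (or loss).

Profit at each row (π = 9Q − TC): Q=0: -131; Q=1: -145; Q=2: -154; Q=3: -173; Q=4: -210; Q=5: -279; Q=6: -394; Q=7: -567.
Profit is highest at Q = 0. Equivalently, the lowest AVC in the table is 41/2 ≈ $20.50 at Q = 2, and P = $9 falls below it — price never covers variable cost, so the firm shuts down and loses only its fixed cost.

Q = 0 (shut down); profit = -$131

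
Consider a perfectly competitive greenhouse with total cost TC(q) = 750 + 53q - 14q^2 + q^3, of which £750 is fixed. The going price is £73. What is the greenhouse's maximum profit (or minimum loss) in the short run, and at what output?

AVC = 53 - 14q + q^2; min AVC = £4 at q = 7. Since P = £73 ≥ min AVC, the firm produces.
With MC = 53 - 28q + 3q^2, P = MC on the upward-sloping part at q* = 10.
TR = 73·10 = 730. TC = 750 + 130 = 880. Profit = 730 − 880 = -£150.
By producing, the firm covers all variable cost plus £600 of fixed cost; shutting down would lose the full £750.

Profit = -£150 at q = 10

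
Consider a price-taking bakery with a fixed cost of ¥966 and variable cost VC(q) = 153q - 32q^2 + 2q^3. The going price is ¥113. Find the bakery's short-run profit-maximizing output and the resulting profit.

AVC = 153 - 32q + 2q^2; min AVC = ¥25 at q = 8. Since P = ¥113 ≥ min AVC, the firm produces.
With MC = 153 - 64q + 6q^2, P = MC on the upward-sloping part at q* = 10.
TR = 113·10 = 1130. TC = 966 + 330 = 1296. Profit = 1130 − 1296 = -¥166.
That loss of ¥166 beats the ¥966 the firm would lose by shutting down; producing recovers ¥800 of fixed cost.

Profit = -¥166 at q = 10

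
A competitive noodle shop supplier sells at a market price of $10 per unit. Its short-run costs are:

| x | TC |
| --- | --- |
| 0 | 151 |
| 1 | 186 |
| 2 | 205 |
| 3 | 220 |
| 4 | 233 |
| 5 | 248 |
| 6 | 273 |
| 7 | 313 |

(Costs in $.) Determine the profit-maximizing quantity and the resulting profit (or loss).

x = 0 (shut down); profit = -$151

Compute π = P·x − TC at each output: x=0: -151; x=1: -176; x=2: -185; x=3: -190; x=4: -193; x=5: -198; x=6: -213; x=7: -243.
Profit is highest at x = 0. Equivalently, the lowest AVC in the table is 97/5 ≈ $19.40 at x = 5, and P = $10 falls below it — price never covers variable cost, so the firm shuts down and loses only its fixed cost.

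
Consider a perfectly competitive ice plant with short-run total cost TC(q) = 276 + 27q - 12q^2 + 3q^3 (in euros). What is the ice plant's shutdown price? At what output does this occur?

The shutdown price is the minimum of AVC. VC = 27q - 12q^2 + 3q^3, so AVC = 27 - 12q + 3q^2.
dAVC/dq = -12 + 6q = 0 gives q = 2. min AVC = 27 - 12·2 + 3·2^2 = 15.
For P < €15 the firm produces nothing.

€15 per unit, at q = 2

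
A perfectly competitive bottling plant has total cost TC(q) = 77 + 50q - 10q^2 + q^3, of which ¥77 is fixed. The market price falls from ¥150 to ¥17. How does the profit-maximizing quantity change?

Output falls from 10 to 0 (the firm shuts down)

AVC = 50 - 10q + q^2, minimized at q = 5 where min AVC = ¥25. MC = 50 - 20q + 3q^2.
With P = ¥150 above the shutdown price, P = MC gives q = 10.
At P = ¥17 < min AVC = ¥25, price no longer covers variable cost at any output, so the firm shuts down: q = 0.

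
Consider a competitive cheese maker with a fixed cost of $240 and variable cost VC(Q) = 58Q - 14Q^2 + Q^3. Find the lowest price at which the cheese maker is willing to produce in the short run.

$9 per unit

Short-run supply begins at min AVC. From VC = 58Q - 14Q^2 + Q^3, AVC = 58 - 14Q + Q^2.
dAVC/dQ = -14 + 2Q = 0 gives Q = 7. min AVC = 58 - 14·7 + 7^2 = 9.
The firm shuts down for any P below $9.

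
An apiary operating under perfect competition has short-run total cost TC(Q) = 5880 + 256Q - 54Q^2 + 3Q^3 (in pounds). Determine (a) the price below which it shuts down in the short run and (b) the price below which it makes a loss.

Shutdown price = £13; break-even price = £508

Shutdown price = min AVC. AVC = 256 - 54Q + 3Q^2, with vertex at Q = 9 and minimum £13.
ATC = 5880/Q + 256 - 54Q + 3Q^2. Setting dATC/dQ = −5880/Q^2 − 54 + 6Q = 0 gives Q = 14 (since 6·14^3 − 54·14^2 = 5880).
min ATC = 5880/14 + 256 − 54·14 + 3·14^2 = £508. That is the break-even price.
For £13 ≤ P < £508 the firm produces at a loss; below £13 it shuts down.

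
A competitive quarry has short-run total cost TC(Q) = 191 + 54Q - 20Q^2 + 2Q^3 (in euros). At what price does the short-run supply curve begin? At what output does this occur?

The shutdown price is the minimum of AVC. VC = 54Q - 20Q^2 + 2Q^3, so AVC = 54 - 20Q + 2Q^2.
At the minimum of AVC, MC = AVC. MC = 54 - 40Q + 6Q^2; setting MC = AVC gives 4Q^2 - 20Q = 0, so Q = 5. min AVC = 4.
For P < €4 the firm produces nothing.

€4 per unit, at Q = 5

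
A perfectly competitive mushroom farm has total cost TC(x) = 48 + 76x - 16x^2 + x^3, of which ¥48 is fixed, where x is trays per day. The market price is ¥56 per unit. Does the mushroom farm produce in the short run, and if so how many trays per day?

Produce at x = 10

Strip out fixed cost: VC = 76x - 16x^2 + x^3. Then AVC = 76 - 16x + x^2 and MC = 76 - 32x + 3x^2.
The AVC parabola has its vertex at x = 16/2 = 8, where AVC = 76 - 16·8 + 8^2 = ¥12.
Since P = ¥56 ≥ min AVC = ¥12, price covers variable cost and the firm should produce.
P = MC gives 20 - 32x + 3x^2 = 0, with roots 2/3 and 10. Take the larger (rising MC): x* = 10.
Check: AVC at x = 10 is ¥16 ≤ P, so revenue covers variable cost.
Profit = P·x − TC = 56·10 − 208 = ¥352.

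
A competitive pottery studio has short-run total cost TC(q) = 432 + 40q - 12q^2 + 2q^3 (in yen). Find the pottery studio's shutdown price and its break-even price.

AVC = 40 - 12q + 2q^2; minimized at q = 3, giving min AVC = ¥22. That is the shutdown price.
ATC = 432/q + 40 - 12q + 2q^2. Setting dATC/dq = −432/q^2 − 12 + 4q = 0 gives q = 6 (since 4·6^3 − 12·6^2 = 432).
min ATC = 432/6 + 40 − 12·6 + 2·6^2 = ¥112. That is the break-even price.
Between these two prices the firm operates at a loss; above ¥112 it earns a profit.

Shutdown price = ¥22; break-even price = ¥112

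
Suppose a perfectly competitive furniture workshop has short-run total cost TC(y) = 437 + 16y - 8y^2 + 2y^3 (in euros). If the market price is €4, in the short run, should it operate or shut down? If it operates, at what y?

Shut down

Variable cost is VC = 16y - 8y^2 + 2y^3, so AVC = VC/y = 16 - 8y + 2y^2 and MC = dTC/dy = 16 - 16y + 6y^2.
The AVC parabola has its vertex at y = 8/4 = 2, where AVC = 16 - 8·2 + 2·2^2 = €8.
Since P = €4 < min AVC = €8, price fails to cover variable cost at any output.
Best response: produce nothing and absorb the €437 fixed cost.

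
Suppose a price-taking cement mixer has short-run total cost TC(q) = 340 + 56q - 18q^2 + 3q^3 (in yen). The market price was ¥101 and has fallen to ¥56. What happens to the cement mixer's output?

AVC = 56 - 18q + 3q^2, minimized at q = 3 where min AVC = ¥29. MC = 56 - 36q + 9q^2.
With P = ¥101 above the shutdown price, P = MC gives q = 5.
At P = ¥56 ≥ min AVC, set P = MC: q = 4. The firm stays open but cuts output.

Output falls from 5 to 4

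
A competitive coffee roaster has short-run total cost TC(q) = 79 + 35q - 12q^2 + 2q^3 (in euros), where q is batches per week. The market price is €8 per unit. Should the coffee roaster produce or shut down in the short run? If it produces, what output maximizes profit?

Variable cost is VC = 35q - 12q^2 + 2q^3, so AVC = VC/q = 35 - 12q + 2q^2 and MC = dTC/dq = 35 - 24q + 6q^2.
AVC is minimized where dAVC/dq = -12 + 4q = 0, at q = 3; min AVC = 35 - 12·3 + 2·3^2 = €17.
With P < min AVC (€8 < €17), every unit sold adds to the loss.
The firm minimizes its loss by shutting down and losing only its fixed cost of €79.

Shut down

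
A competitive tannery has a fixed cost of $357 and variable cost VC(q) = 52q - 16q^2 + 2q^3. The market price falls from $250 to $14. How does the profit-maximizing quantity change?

Output falls from 9 to 0 (the firm shuts down)

MC = 52 - 32q + 6q^2; the shutdown threshold is min AVC = $20 (at q = 4).
With P = $250 above the shutdown price, P = MC gives q = 9.
At P = $14 < min AVC = $20, price no longer covers variable cost at any output, so the firm shuts down: q = 0.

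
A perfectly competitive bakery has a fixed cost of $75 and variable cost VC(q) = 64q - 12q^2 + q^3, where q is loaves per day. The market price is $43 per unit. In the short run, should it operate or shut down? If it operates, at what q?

From TC, MC = TC'(q) = 64 - 24q + 3q^2 and AVC = VC/q = 64 - 12q + q^2.
AVC hits its minimum where MC = AVC, at q = 6, giving min AVC = 64 - 12·6 + 6^2 = $28.
P = $43 exceeds min AVC = $28, so the firm stays open.
Set P = MC: 43 = 64 - 24q + 3q^2 → 21 - 24q + 3q^2 = 0. The roots are q = 1 and q = 7; the profit-maximizing output is on the rising part of MC, so q* = 7.
Check: AVC at q = 7 is $29 ≤ P, so revenue covers variable cost.
Profit = P·q − TC = 43·7 − 278 = $23.

Produce at q = 7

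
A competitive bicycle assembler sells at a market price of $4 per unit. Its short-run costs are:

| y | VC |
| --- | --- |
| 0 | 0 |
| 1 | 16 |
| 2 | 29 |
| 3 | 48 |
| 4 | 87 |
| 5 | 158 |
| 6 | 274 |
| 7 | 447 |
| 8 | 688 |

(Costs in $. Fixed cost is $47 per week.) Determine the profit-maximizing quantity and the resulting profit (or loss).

Tabulate TR − TC: y=0: -47; y=1: -59; y=2: -68; y=3: -83; y=4: -118; y=5: -185; y=6: -297; y=7: -466; y=8: -703.
Profit is highest at y = 0. Equivalently, the lowest AVC in the table is 29/2 ≈ $14.50 at y = 2, and P = $4 falls below it — price never covers variable cost, so the firm shuts down and loses only its fixed cost.

y = 0 (shut down); profit = -$47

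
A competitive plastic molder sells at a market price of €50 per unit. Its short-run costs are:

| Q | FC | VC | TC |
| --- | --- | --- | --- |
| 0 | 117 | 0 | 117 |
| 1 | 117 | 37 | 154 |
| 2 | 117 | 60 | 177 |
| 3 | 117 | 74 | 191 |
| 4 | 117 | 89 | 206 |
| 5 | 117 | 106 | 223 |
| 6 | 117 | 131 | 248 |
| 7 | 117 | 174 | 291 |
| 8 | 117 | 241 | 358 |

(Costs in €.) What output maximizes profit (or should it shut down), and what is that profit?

Tabulate TR − TC: Q=0: -117; Q=1: -104; Q=2: -77; Q=3: -41; Q=4: -6; Q=5: 27; Q=6: 52; Q=7: 59; Q=8: 42.
Profit is maximized at Q = 7. AVC there is 174/7 = €24.86 ≤ P, so producing beats shutting down (which would give -€117).

Q = 7; profit = €59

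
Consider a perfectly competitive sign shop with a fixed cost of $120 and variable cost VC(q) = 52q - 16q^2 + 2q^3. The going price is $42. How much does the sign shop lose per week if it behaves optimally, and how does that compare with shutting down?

Profit = -$20 at q = 5

AVC = 52 - 16q + 2q^2; min AVC = $20 at q = 4. Since P = $42 ≥ min AVC, the firm produces.
MC = 52 - 32q + 6q^2. Setting P = MC and taking the root on the rising branch gives q* = 5.
TR = 42·5 = 210. TC = 120 + 110 = 230. Profit = 210 − 230 = -$20.
That loss of $20 beats the $120 the firm would lose by shutting down; producing recovers $100 of fixed cost.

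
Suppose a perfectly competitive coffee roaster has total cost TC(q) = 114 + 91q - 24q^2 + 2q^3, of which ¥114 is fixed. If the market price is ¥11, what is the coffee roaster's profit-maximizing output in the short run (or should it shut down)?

Shut down

From TC, MC = TC'(q) = 91 - 48q + 6q^2 and AVC = VC/q = 91 - 24q + 2q^2.
AVC is minimized where dAVC/dq = -24 + 4q = 0, at q = 6; min AVC = 91 - 24·6 + 2·6^2 = ¥19.
With P < min AVC (¥11 < ¥19), every unit sold adds to the loss.
Best response: produce nothing and absorb the ¥114 fixed cost.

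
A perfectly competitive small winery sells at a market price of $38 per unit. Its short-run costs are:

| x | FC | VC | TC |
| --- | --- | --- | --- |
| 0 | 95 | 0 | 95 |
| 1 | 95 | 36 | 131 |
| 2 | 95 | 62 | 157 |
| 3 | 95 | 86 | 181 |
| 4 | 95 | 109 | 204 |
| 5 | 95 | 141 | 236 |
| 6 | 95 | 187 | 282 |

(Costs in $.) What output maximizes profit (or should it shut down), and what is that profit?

Compute π = P·x − TC at each output: x=0: -95; x=1: -93; x=2: -81; x=3: -67; x=4: -52; x=5: -46; x=6: -54.
Profit is maximized at x = 5. AVC there is 141/5 = $28.20 ≤ P, so producing beats shutting down (which would give -$95).

x = 5; profit = -$46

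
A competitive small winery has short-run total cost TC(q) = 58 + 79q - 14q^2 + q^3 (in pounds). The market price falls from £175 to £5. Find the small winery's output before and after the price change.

Output falls from 12 to 0 (the firm shuts down)

AVC = 79 - 14q + q^2, minimized at q = 7 where min AVC = £30. MC = 79 - 28q + 3q^2.
With P = £175 above the shutdown price, P = MC gives q = 12.
At P = £5 < min AVC = £30, price no longer covers variable cost at any output, so the firm shuts down: q = 0.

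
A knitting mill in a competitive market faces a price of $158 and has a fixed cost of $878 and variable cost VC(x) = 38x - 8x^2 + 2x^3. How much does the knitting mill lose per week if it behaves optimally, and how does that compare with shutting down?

AVC = 38 - 8x + 2x^2 has its minimum $30 at x = 2; price $158 clears that bar, so the firm operates.
With MC = 38 - 16x + 6x^2, P = MC on the upward-sloping part at x* = 6.
TR = 158·6 = 948. TC = 878 + 372 = 1250. Profit = 948 − 1250 = -$302.
Shutting down would mean losing the fixed cost of $878, so operating at a loss of $302 is better by $576.

Profit = -$302 at x = 6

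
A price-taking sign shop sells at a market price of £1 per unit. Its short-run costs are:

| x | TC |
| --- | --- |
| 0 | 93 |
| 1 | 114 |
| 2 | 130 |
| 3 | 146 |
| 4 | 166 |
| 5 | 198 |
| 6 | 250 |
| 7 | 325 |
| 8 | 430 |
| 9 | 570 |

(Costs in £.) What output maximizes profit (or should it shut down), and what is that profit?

Compute π = P·x − TC at each output: x=0: -93; x=1: -113; x=2: -128; x=3: -143; x=4: -162; x=5: -193; x=6: -244; x=7: -318; x=8: -422; x=9: -561.
Profit is highest at x = 0. Equivalently, the lowest AVC in the table is 53/3 ≈ £17.67 at x = 3, and P = £1 falls below it — price never covers variable cost, so the firm shuts down and loses only its fixed cost.

x = 0 (shut down); profit = -£93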